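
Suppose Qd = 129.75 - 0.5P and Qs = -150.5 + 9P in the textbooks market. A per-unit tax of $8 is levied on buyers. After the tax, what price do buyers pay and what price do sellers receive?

Pre-tax equilibrium: P* = 29.5, Q* = 115.
Tax on buyers shifts demand to Qd = 129.75 − 0.5(P + 8) = 125.75 - 0.5P.
125.75 - 0.5P = -150.5 + 9P gives seller price Ps = 1105/38; buyers pay Pb = 1105/38 + 8 = 1409/38.
New quantity: Q = 129.75 − 0.5(1409/38) = 2113/19.

Buyers pay 1409/38, sellers receive 1105/38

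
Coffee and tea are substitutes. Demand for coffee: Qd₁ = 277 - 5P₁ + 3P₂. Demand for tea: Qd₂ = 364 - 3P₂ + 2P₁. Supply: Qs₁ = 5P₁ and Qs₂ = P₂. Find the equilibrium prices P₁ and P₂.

P₁ = 1100/17, P₂ = 2097/17

Market 1: 277 - 5P₁ + 3P₂ = 5P₁ → 10P₁ - 3P₂ = 277.
Market 2: 4P₂ - 2P₁ = 364.
Eliminating P₂: 4×(1) + 3×(2) gives 34P₁ = 2200, so P₁ = 1100/17.
Back-substitute into (2): P₂ = (364 + 2×1100/17) / 4 = 2097/17.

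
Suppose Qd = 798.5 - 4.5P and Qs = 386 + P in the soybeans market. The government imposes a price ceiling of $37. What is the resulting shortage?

Shortage = 209

Equilibrium price would be P* = 75, so the ceiling at 37 binds.
At P = 37: Qd = 798.5 − 4.5(37) = 632, Qs = 386 + 1(37) = 423.
Shortage = 632 − 423 = 209.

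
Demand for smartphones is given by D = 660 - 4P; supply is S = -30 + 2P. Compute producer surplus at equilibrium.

Producer surplus = 10000

Equilibrium: 660 - 4P = -30 + 2P gives P* = 115, Q* = 200.
Supply starts at P = 15 (where S = 0).
PS = ½(115 − 15)(200) = 10000.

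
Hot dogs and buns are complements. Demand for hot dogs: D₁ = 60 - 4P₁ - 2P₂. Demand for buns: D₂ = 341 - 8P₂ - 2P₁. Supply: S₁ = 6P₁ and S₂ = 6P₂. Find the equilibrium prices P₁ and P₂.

Market 1: 60 - 4P₁ - 2P₂ = 6P₁ → 10P₁ + 2P₂ = 60.
Market 2: 14P₂ + 2P₁ = 341.
Eliminating P₂: 14×(1) − 2×(2) gives 136P₁ = 158, so P₁ = 79/68.
Back-substitute into (2): P₂ = (341 − 2×79/68) / 14 = 1645/68.

P₁ = 79/68, P₂ = 1645/68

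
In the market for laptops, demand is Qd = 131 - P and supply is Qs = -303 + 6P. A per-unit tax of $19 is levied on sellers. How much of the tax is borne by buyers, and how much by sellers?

Buyers bear 114/7, sellers bear 19/7

Pre-tax equilibrium: P* = 62, Q* = 69.
Tax on sellers shifts supply to Qs = -303 + 6(P − 19) = -417 + 6P.
131 - P = -417 + 6P gives buyer price Pb = 548/7; sellers receive Ps = 548/7 − 19 = 415/7.
New quantity: Q = 131 − 1(548/7) = 369/7.
Buyer burden = 548/7 − 62 = 114/7; seller burden = 62 − 415/7 = 19/7.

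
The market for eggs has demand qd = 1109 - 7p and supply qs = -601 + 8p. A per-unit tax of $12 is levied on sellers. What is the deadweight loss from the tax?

Deadweight loss = 268.8

Pre-tax equilibrium: p* = 114, q* = 311.
Tax on sellers shifts supply to qs = -601 + 8(p − 12) = -697 + 8p.
1109 - 7p = -697 + 8p gives buyer price pb = 120.4; sellers receive ps = 120.4 − 12 = 108.4.
New quantity: q = 1109 − 7(120.4) = 266.2.
DWL = ½ × 12 × (311 − 266.2) = 268.8.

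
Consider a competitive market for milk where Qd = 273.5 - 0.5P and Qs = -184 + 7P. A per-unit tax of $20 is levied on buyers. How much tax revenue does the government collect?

Tax revenue = 14020/3

Pre-tax equilibrium: P* = 61, Q* = 243.
Tax on buyers shifts demand to Qd = 273.5 − 0.5(P + 20) = 263.5 - 0.5P.
263.5 - 0.5P = -184 + 7P gives seller price Ps = 179/3; buyers pay Pb = 179/3 + 20 = 239/3.
New quantity: Q = 273.5 − 0.5(239/3) = 701/3.
Revenue = 20 × 701/3 = 14020/3.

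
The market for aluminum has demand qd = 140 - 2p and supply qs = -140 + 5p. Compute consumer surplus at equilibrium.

Equilibrium: 140 - 2p = -140 + 5p gives p* = 40, q* = 60.
Demand choke price (qd = 0): p = 70.
CS = ½(70 − 40)(60) = 900.

Consumer surplus = 900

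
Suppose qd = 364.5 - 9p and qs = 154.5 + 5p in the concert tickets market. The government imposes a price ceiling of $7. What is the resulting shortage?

Shortage = 112

Equilibrium price would be p* = 15, so the ceiling at 7 binds.
At p = 7: qd = 364.5 − 9(7) = 301.5, qs = 154.5 + 5(7) = 189.5.
Shortage = 301.5 − 189.5 = 112.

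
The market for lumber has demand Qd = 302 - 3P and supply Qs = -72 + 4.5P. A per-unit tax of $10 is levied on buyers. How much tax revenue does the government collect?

Tax revenue = 1344

Pre-tax equilibrium: P* = 748/15, Q* = 152.4.
Tax on buyers shifts demand to Qd = 302 − 3(P + 10) = 272 - 3P.
272 - 3P = -72 + 4.5P gives seller price Ps = 688/15; buyers pay Pb = 688/15 + 10 = 838/15.
New quantity: Q = 302 − 3(838/15) = 134.4.
Revenue = 10 × 134.4 = 1344.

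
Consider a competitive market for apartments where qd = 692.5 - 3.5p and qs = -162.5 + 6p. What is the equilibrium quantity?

Set qd = qs: 692.5 - 3.5p = -162.5 + 6p.
855 = 9.5p, so p* = 90.
q* = 692.5 − 3.5(90) = 377.5.

q* = 377.5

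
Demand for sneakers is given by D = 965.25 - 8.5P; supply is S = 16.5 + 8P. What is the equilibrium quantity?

Set D = S: 965.25 - 8.5P = 16.5 + 8P.
948.75 = 16.5P, so P* = 57.5.
Q* = 965.25 − 8.5(57.5) = 476.5.

Q* = 476.5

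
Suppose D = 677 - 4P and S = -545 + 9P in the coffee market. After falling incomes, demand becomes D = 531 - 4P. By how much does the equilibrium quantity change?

Original equilibrium: P* = 94, Q* = 301.
New equilibrium: 531 - 4P = -545 + 9P, so 1076 = 13P and P' = 1076/13; Q' = 531 − 4(1076/13) = 2599/13.
Change in quantity: 2599/13 − 301 = -1314/13.

ΔQ = -1314/13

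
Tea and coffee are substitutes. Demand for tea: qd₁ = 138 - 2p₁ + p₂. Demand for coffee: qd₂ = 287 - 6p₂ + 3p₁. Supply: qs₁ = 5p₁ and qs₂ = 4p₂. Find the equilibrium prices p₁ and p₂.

p₁ = 1667/67, p₂ = 2423/67

Market 1: 138 - 2p₁ + p₂ = 5p₁ → 7p₁ - p₂ = 138.
Market 2: 10p₂ - 3p₁ = 287.
Eliminating p₂: 10×(1) + 1×(2) gives 67p₁ = 1667, so p₁ = 1667/67.
Back-substitute into (2): p₂ = (287 + 3×1667/67) / 10 = 2423/67.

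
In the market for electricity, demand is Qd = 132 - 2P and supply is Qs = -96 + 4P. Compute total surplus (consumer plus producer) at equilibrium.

Equilibrium: 132 - 2P = -96 + 4P gives P* = 38, Q* = 56.
Demand choke price: P = 66; supply starts at P = 24.
CS = ½(66 − 38)(56) = 784; PS = ½(38 − 24)(56) = 392.

Total surplus = 1176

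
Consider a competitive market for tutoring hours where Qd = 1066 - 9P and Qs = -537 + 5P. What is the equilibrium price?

P* = 114.5

Set Qd = Qs: 1066 - 9P = -537 + 5P.
1603 = 14P, so P* = 114.5.
Q* = 1066 − 9(114.5) = 35.5.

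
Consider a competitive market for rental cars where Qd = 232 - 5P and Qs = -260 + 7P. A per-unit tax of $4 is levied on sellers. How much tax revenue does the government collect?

Pre-tax equilibrium: P* = 41, Q* = 27.
Tax on sellers shifts supply to Qs = -260 + 7(P − 4) = -288 + 7P.
232 - 5P = -288 + 7P gives buyer price Pb = 130/3; sellers receive Ps = 130/3 − 4 = 118/3.
New quantity: Q = 232 − 5(130/3) = 46/3.
Revenue = 4 × 46/3 = 184/3.

Tax revenue = 184/3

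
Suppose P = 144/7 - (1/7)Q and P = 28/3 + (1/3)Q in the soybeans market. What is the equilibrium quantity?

Q* = 23.6

Set the two price expressions equal: 144/7 - (1/7)Q = 28/3 + (1/3)Q.
236/21 = (10/21)Q, so Q* = 23.6.
P* = 144/7 − (1/7)(23.6) = 17.2.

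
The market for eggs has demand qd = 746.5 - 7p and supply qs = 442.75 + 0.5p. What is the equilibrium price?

p* = 40.5

Set qd = qs: 746.5 - 7p = 442.75 + 0.5p.
303.75 = 7.5p, so p* = 40.5.
q* = 746.5 − 7(40.5) = 463.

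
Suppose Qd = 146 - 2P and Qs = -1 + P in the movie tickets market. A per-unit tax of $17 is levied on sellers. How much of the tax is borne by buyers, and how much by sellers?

Buyers bear 17/3, sellers bear 34/3

Pre-tax equilibrium: P* = 49, Q* = 48.
Tax on sellers shifts supply to Qs = -1 + 1(P − 17) = -18 + P.
146 - 2P = -18 + P gives buyer price Pb = 164/3; sellers receive Ps = 164/3 − 17 = 113/3.
New quantity: Q = 146 − 2(164/3) = 110/3.
Buyer burden = 164/3 − 49 = 17/3; seller burden = 49 − 113/3 = 34/3.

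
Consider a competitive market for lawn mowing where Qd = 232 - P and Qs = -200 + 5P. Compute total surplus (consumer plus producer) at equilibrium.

Total surplus = 15360

Equilibrium: 232 - P = -200 + 5P gives P* = 72, Q* = 160.
Demand choke price: P = 232; supply starts at P = 40.
CS = ½(232 − 72)(160) = 12800; PS = ½(72 − 40)(160) = 2560.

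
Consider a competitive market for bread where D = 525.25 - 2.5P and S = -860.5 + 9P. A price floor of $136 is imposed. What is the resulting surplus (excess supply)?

Equilibrium price would be P* = 120.5, so the floor at 136 binds.
At P = 136: D = 185.25, S = 363.5.
Surplus = 363.5 − 185.25 = 178.25.

Surplus = 178.25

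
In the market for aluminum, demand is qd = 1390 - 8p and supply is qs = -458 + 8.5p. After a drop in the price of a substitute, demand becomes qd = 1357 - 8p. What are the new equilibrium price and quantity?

Original equilibrium: p* = 112, q* = 494.
New equilibrium: 1357 - 8p = -458 + 8.5p, so 1815 = 16.5p and p' = 110; q' = 1357 − 8(110) = 477.

p' = 110, q' = 477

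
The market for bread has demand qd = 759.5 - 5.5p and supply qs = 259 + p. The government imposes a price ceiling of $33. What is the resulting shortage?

Shortage = 286

Equilibrium price would be p* = 77, so the ceiling at 33 binds.
At p = 33: qd = 759.5 − 5.5(33) = 578, qs = 259 + 1(33) = 292.
Shortage = 578 − 292 = 286.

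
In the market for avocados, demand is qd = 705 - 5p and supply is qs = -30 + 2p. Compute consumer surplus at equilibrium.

Equilibrium: 705 - 5p = -30 + 2p gives p* = 105, q* = 180.
Demand choke price (qd = 0): p = 141.
CS = ½(141 − 105)(180) = 3240.

Consumer surplus = 3240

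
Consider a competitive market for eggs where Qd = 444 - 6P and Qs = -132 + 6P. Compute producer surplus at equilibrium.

Equilibrium: 444 - 6P = -132 + 6P gives P* = 48, Q* = 156.
Supply starts at P = 22 (where Qs = 0).
PS = ½(48 − 22)(156) = 2028.

Producer surplus = 2028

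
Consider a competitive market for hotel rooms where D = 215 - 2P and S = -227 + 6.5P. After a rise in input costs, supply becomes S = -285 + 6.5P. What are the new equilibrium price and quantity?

Original equilibrium: P* = 52, Q* = 111.
New equilibrium: 215 - 2P = -285 + 6.5P, so 500 = 8.5P and P' = 1000/17; Q' = 215 − 2(1000/17) = 1655/17.

P' = 1000/17, Q' = 1655/17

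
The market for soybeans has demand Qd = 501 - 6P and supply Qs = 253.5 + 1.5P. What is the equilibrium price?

Set Qd = Qs: 501 - 6P = 253.5 + 1.5P.
247.5 = 7.5P, so P* = 33.
Q* = 501 − 6(33) = 303.

P* = 33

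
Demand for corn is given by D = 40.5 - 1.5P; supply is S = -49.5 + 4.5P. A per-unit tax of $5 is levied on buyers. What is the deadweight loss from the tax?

Deadweight loss = 14.0625

Pre-tax equilibrium: P* = 15, Q* = 18.
Tax on buyers shifts demand to D = 40.5 − 1.5(P + 5) = 33 - 1.5P.
33 - 1.5P = -49.5 + 4.5P gives seller price Ps = 13.75; buyers pay Pb = 13.75 + 5 = 18.75.
New quantity: Q = 40.5 − 1.5(18.75) = 12.375.
DWL = ½ × 5 × (18 − 12.375) = 14.0625.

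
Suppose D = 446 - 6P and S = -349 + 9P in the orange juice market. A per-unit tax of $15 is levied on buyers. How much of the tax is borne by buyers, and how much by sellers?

Buyers bear $9, sellers bear $6

Pre-tax equilibrium: P* = 53, Q* = 128.
Tax on buyers shifts demand to D = 446 − 6(P + 15) = 356 - 6P.
356 - 6P = -349 + 9P gives seller price Ps = 47; buyers pay Pb = 47 + 15 = 62.
New quantity: Q = 446 − 6(62) = 74.
Buyer burden = 62 − 53 = 9; seller burden = 53 − 47 = 6.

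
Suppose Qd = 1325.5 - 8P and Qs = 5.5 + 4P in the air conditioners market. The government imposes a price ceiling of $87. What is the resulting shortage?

Shortage = 276

Equilibrium price would be P* = 110, so the ceiling at 87 binds.
At P = 87: Qd = 1325.5 − 8(87) = 629.5, Qs = 5.5 + 4(87) = 353.5.
Shortage = 629.5 − 353.5 = 276.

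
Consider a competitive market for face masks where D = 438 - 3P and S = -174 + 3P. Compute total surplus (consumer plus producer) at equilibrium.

Total surplus = 5808

Equilibrium: 438 - 3P = -174 + 3P gives P* = 102, Q* = 132.
Demand choke price: P = 146; supply starts at P = 58.
CS = ½(146 − 102)(132) = 2904; PS = ½(102 − 58)(132) = 2904.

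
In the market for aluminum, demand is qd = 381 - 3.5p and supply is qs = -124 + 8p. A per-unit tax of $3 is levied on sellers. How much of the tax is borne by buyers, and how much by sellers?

Pre-tax equilibrium: p* = 1010/23, q* = 5228/23.
Tax on sellers shifts supply to qs = -124 + 8(p − 3) = -148 + 8p.
381 - 3.5p = -148 + 8p gives buyer price pb = 46; sellers receive ps = 46 − 3 = 43.
New quantity: q = 381 − 3.5(46) = 220.
Buyer burden = 46 − 1010/23 = 48/23; seller burden = 1010/23 − 43 = 21/23.

Buyers bear 48/23, sellers bear 21/23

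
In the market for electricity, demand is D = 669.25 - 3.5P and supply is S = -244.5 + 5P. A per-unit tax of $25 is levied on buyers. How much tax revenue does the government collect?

Pre-tax equilibrium: P* = 107.5, Q* = 293.
Tax on buyers shifts demand to D = 669.25 − 3.5(P + 25) = 581.75 - 3.5P.
581.75 - 3.5P = -244.5 + 5P gives seller price Ps = 3305/34; buyers pay Pb = 3305/34 + 25 = 4155/34.
New quantity: Q = 669.25 − 3.5(4155/34) = 4106/17.
Revenue = 25 × 4106/17 = 102650/17.

Tax revenue = 102650/17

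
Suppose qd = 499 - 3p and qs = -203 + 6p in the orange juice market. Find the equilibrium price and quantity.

p* = 78, q* = 265

Set qd = qs: 499 - 3p = -203 + 6p.
702 = 9p, so p* = 78.
q* = 499 − 3(78) = 265.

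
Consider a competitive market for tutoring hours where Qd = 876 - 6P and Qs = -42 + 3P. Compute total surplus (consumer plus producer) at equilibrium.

Equilibrium: 876 - 6P = -42 + 3P gives P* = 102, Q* = 264.
Demand choke price: P = 146; supply starts at P = 14.
CS = ½(146 − 102)(264) = 5808; PS = ½(102 − 14)(264) = 11616.

Total surplus = 17424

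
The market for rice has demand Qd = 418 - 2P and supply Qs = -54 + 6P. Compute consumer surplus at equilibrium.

Consumer surplus = 22500

Equilibrium: 418 - 2P = -54 + 6P gives P* = 59, Q* = 300.
Demand choke price (Qd = 0): P = 209.
CS = ½(209 − 59)(300) = 22500.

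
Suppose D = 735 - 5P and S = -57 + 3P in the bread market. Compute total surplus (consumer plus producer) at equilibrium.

Total surplus = 15360

Equilibrium: 735 - 5P = -57 + 3P gives P* = 99, Q* = 240.
Demand choke price: P = 147; supply starts at P = 19.
CS = ½(147 − 99)(240) = 5760; PS = ½(99 − 19)(240) = 9600.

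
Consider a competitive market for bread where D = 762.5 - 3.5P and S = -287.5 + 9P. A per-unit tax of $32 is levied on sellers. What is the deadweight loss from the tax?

Deadweight loss = 1290.24

Pre-tax equilibrium: P* = 84, Q* = 468.5.
Tax on sellers shifts supply to S = -287.5 + 9(P − 32) = -575.5 + 9P.
762.5 - 3.5P = -575.5 + 9P gives buyer price Pb = 107.04; sellers receive Ps = 107.04 − 32 = 75.04.
New quantity: Q = 762.5 − 3.5(107.04) = 387.86.
DWL = ½ × 32 × (468.5 − 387.86) = 1290.24.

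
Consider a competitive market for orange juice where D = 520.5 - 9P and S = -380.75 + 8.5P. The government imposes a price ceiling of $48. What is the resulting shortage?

Shortage = 61.25

Equilibrium price would be P* = 51.5, so the ceiling at 48 binds.
At P = 48: D = 520.5 − 9(48) = 88.5, S = -380.75 + 8.5(48) = 27.25.
Shortage = 88.5 − 27.25 = 61.25.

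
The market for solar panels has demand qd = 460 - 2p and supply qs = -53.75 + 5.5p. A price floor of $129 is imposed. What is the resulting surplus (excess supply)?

Surplus = 453.75

Equilibrium price would be p* = 68.5, so the floor at 129 binds.
At p = 129: qd = 202, qs = 655.75.
Surplus = 655.75 − 202 = 453.75.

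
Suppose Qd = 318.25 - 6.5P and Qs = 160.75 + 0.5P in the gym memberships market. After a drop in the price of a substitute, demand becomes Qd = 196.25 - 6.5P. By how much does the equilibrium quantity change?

ΔQ = -61/7

Original equilibrium: P* = 22.5, Q* = 172.
New equilibrium: 196.25 - 6.5P = 160.75 + 0.5P, so 35.5 = 7P and P' = 71/14; Q' = 196.25 − 6.5(71/14) = 1143/7.
Change in quantity: 1143/7 − 172 = -61/7.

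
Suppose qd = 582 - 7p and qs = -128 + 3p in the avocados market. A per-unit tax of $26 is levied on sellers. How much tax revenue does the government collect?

Tax revenue = 790.4

Pre-tax equilibrium: p* = 71, q* = 85.
Tax on sellers shifts supply to qs = -128 + 3(p − 26) = -206 + 3p.
582 - 7p = -206 + 3p gives buyer price pb = 78.8; sellers receive ps = 78.8 − 26 = 52.8.
New quantity: q = 582 − 7(78.8) = 30.4.
Revenue = 26 × 30.4 = 790.4.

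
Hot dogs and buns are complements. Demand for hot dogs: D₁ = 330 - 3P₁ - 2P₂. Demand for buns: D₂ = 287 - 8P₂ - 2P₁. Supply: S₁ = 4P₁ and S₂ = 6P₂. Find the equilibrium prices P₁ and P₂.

P₁ = 2023/47, P₂ = 1349/94

Market 1: 330 - 3P₁ - 2P₂ = 4P₁ → 7P₁ + 2P₂ = 330.
Market 2: 14P₂ + 2P₁ = 287.
Eliminating P₂: 14×(1) − 2×(2) gives 94P₁ = 4046, so P₁ = 2023/47.
Back-substitute into (2): P₂ = (287 − 2×2023/47) / 14 = 1349/94.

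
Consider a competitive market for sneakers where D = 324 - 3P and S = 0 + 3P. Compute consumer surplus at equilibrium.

Equilibrium: 324 - 3P = 0 + 3P gives P* = 54, Q* = 162.
Demand choke price (D = 0): P = 108.
CS = ½(108 − 54)(162) = 4374.

Consumer surplus = 4374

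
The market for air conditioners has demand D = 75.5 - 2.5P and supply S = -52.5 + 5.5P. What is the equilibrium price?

P* = 16

Set D = S: 75.5 - 2.5P = -52.5 + 5.5P.
128 = 8P, so P* = 16.
Q* = 75.5 − 2.5(16) = 35.5.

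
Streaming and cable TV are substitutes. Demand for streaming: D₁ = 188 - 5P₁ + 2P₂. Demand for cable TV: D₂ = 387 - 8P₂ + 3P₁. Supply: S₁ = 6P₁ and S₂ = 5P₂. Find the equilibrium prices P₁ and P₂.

Market 1: 188 - 5P₁ + 2P₂ = 6P₁ → 11P₁ - 2P₂ = 188.
Market 2: 13P₂ - 3P₁ = 387.
Eliminating P₂: 13×(1) + 2×(2) gives 137P₁ = 3218, so P₁ = 3218/137.
Back-substitute into (2): P₂ = (387 + 3×3218/137) / 13 = 4821/137.

P₁ = 3218/137, P₂ = 4821/137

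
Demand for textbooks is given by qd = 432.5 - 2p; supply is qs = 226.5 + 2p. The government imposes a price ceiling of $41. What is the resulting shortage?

Equilibrium price would be p* = 51.5, so the ceiling at 41 binds.
At p = 41: qd = 432.5 − 2(41) = 350.5, qs = 226.5 + 2(41) = 308.5.
Shortage = 350.5 − 308.5 = 42.

Shortage = 42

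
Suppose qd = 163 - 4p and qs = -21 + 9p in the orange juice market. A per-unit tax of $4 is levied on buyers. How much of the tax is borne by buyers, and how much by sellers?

Buyers bear 36/13, sellers bear 16/13

Pre-tax equilibrium: p* = 184/13, q* = 1383/13.
Tax on buyers shifts demand to qd = 163 − 4(p + 4) = 147 - 4p.
147 - 4p = -21 + 9p gives seller price ps = 168/13; buyers pay pb = 168/13 + 4 = 220/13.
New quantity: q = 163 − 4(220/13) = 1239/13.
Buyer burden = 220/13 − 184/13 = 36/13; seller burden = 184/13 − 168/13 = 16/13.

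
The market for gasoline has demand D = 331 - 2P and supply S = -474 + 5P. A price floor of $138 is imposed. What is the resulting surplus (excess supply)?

Surplus = 161

Equilibrium price would be P* = 115, so the floor at 138 binds.
At P = 138: D = 55, S = 216.
Surplus = 216 − 55 = 161.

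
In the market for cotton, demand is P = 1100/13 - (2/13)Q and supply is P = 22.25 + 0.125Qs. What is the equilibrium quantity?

Q* = 6486/29

Set the two price expressions equal: 1100/13 - (2/13)Q = 22.25 + 0.125Q.
3243/52 = (29/104)Q, so Q* = 6486/29.
P* = 1100/13 − (2/13)(6486/29) = 1456/29.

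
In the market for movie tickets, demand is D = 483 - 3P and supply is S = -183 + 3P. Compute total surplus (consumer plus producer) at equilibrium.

Equilibrium: 483 - 3P = -183 + 3P gives P* = 111, Q* = 150.
Demand choke price: P = 161; supply starts at P = 61.
CS = ½(161 − 111)(150) = 3750; PS = ½(111 − 61)(150) = 3750.

Total surplus = 7500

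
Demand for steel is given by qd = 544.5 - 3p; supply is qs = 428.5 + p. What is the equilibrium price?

p* = 29

Set qd = qs: 544.5 - 3p = 428.5 + p.
116 = 4p, so p* = 29.
q* = 544.5 − 3(29) = 457.5.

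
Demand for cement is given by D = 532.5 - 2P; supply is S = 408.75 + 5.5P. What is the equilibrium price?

P* = 16.5

Set D = S: 532.5 - 2P = 408.75 + 5.5P.
123.75 = 7.5P, so P* = 16.5.
Q* = 532.5 − 2(16.5) = 499.5.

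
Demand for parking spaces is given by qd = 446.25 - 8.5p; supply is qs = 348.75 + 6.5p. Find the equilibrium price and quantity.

p* = 6.5, q* = 391

Set qd = qs: 446.25 - 8.5p = 348.75 + 6.5p.
97.5 = 15p, so p* = 6.5.
q* = 446.25 − 8.5(6.5) = 391.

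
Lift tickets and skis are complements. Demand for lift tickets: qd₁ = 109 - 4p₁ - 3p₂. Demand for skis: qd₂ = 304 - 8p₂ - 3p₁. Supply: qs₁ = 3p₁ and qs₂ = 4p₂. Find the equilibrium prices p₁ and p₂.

p₁ = 5.28, p₂ = 1801/75

Market 1: 109 - 4p₁ - 3p₂ = 3p₁ → 7p₁ + 3p₂ = 109.
Market 2: 12p₂ + 3p₁ = 304.
Eliminating p₂: 12×(1) − 3×(2) gives 75p₁ = 396, so p₁ = 5.28.
Back-substitute into (2): p₂ = (304 − 3×5.28) / 12 = 1801/75.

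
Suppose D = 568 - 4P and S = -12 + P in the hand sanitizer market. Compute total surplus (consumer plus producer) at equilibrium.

Equilibrium: 568 - 4P = -12 + P gives P* = 116, Q* = 104.
Demand choke price: P = 142; supply starts at P = 12.
CS = ½(142 − 116)(104) = 1352; PS = ½(116 − 12)(104) = 5408.

Total surplus = 6760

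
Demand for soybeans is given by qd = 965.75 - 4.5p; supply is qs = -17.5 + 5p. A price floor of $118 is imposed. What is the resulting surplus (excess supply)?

Surplus = 137.75

Equilibrium price would be p* = 103.5, so the floor at 118 binds.
At p = 118: qd = 434.75, qs = 572.5.
Surplus = 572.5 − 434.75 = 137.75.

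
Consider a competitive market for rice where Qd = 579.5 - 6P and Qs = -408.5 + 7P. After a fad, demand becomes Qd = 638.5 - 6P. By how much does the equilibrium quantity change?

Original equilibrium: P* = 76, Q* = 123.5.
New equilibrium: 638.5 - 6P = -408.5 + 7P, so 1047 = 13P and P' = 1047/13; Q' = 638.5 − 6(1047/13) = 4037/26.
Change in quantity: 4037/26 − 123.5 = 413/13.

ΔQ = 413/13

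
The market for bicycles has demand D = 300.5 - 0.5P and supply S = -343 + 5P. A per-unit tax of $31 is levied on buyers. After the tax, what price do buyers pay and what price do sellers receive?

Pre-tax equilibrium: P* = 117, Q* = 242.
Tax on buyers shifts demand to D = 300.5 − 0.5(P + 31) = 285 - 0.5P.
285 - 0.5P = -343 + 5P gives seller price Ps = 1256/11; buyers pay Pb = 1256/11 + 31 = 1597/11.
New quantity: Q = 300.5 − 0.5(1597/11) = 2507/11.

Buyers pay 1597/11, sellers receive 1256/11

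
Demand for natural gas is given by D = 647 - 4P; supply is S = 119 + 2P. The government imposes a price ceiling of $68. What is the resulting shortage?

Equilibrium price would be P* = 88, so the ceiling at 68 binds.
At P = 68: D = 647 − 4(68) = 375, S = 119 + 2(68) = 255.
Shortage = 375 − 255 = 120.

Shortage = 120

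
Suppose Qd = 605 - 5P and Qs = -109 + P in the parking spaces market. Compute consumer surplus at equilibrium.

Consumer surplus = 10

Equilibrium: 605 - 5P = -109 + P gives P* = 119, Q* = 10.
Demand choke price (Qd = 0): P = 121.
CS = ½(121 − 119)(10) = 10.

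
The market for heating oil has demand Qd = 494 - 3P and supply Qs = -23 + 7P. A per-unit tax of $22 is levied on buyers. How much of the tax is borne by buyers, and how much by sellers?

Buyers bear $15.4, sellers bear $6.6

Pre-tax equilibrium: P* = 51.7, Q* = 338.9.
Tax on buyers shifts demand to Qd = 494 − 3(P + 22) = 428 - 3P.
428 - 3P = -23 + 7P gives seller price Ps = 45.1; buyers pay Pb = 45.1 + 22 = 67.1.
New quantity: Q = 494 − 3(67.1) = 292.7.
Buyer burden = 67.1 − 51.7 = 15.4; seller burden = 51.7 − 45.1 = 6.6.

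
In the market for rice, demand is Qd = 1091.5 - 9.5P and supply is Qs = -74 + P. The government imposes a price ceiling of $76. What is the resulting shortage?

Shortage = 367.5

Equilibrium price would be P* = 111, so the ceiling at 76 binds.
At P = 76: Qd = 1091.5 − 9.5(76) = 369.5, Qs = -74 + 1(76) = 2.
Shortage = 369.5 − 2 = 367.5.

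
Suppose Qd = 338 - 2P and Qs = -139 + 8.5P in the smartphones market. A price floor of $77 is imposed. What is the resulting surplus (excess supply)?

Surplus = 331.5

Equilibrium price would be P* = 318/7, so the floor at 77 binds.
At P = 77: Qd = 184, Qs = 515.5.
Surplus = 515.5 − 184 = 331.5.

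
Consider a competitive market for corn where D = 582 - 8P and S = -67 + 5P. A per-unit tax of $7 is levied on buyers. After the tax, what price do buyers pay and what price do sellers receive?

Buyers pay 684/13, sellers receive 593/13

Pre-tax equilibrium: P* = 649/13, Q* = 2374/13.
Tax on buyers shifts demand to D = 582 − 8(P + 7) = 526 - 8P.
526 - 8P = -67 + 5P gives seller price Ps = 593/13; buyers pay Pb = 593/13 + 7 = 684/13.
New quantity: Q = 582 − 8(684/13) = 2094/13.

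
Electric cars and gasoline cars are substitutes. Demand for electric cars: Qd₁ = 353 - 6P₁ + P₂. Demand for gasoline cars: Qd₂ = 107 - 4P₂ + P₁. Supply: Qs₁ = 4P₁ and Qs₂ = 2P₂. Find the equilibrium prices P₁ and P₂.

Market 1: 353 - 6P₁ + P₂ = 4P₁ → 10P₁ - P₂ = 353.
Market 2: 6P₂ - P₁ = 107.
Eliminating P₂: 6×(1) + 1×(2) gives 59P₁ = 2225, so P₁ = 2225/59.
Back-substitute into (2): P₂ = (107 + 1×2225/59) / 6 = 1423/59.

P₁ = 2225/59, P₂ = 1423/59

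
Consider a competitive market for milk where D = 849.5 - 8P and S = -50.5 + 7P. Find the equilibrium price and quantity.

Set D = S: 849.5 - 8P = -50.5 + 7P.
900 = 15P, so P* = 60.
Q* = 849.5 − 8(60) = 369.5.

P* = 60, Q* = 369.5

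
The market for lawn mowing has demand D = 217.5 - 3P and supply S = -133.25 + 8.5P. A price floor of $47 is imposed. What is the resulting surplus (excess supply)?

Equilibrium price would be P* = 30.5, so the floor at 47 binds.
At P = 47: D = 76.5, S = 266.25.
Surplus = 266.25 − 76.5 = 189.75.

Surplus = 189.75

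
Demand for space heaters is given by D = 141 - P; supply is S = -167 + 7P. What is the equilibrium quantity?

Set D = S: 141 - P = -167 + 7P.
308 = 8P, so P* = 38.5.
Q* = 141 − 1(38.5) = 102.5.

Q* = 102.5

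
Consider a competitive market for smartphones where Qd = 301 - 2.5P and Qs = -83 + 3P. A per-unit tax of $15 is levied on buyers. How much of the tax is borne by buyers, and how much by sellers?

Buyers bear 90/11, sellers bear 75/11

Pre-tax equilibrium: P* = 768/11, Q* = 1391/11.
Tax on buyers shifts demand to Qd = 301 − 2.5(P + 15) = 263.5 - 2.5P.
263.5 - 2.5P = -83 + 3P gives seller price Ps = 63; buyers pay Pb = 63 + 15 = 78.
New quantity: Q = 301 − 2.5(78) = 106.
Buyer burden = 78 − 768/11 = 90/11; seller burden = 768/11 − 63 = 75/11.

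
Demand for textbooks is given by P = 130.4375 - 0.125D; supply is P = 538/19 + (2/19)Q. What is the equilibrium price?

P* = 75

Set the two price expressions equal: 130.4375 - 0.125Q = 538/19 + (2/19)Q.
31045/304 = (35/152)Q, so Q* = 443.5.
P* = 130.4375 − (0.125)(443.5) = 75.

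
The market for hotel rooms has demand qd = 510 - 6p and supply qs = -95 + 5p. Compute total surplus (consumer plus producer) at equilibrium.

Total surplus = 5940

Equilibrium: 510 - 6p = -95 + 5p gives p* = 55, q* = 180.
Demand choke price: p = 85; supply starts at p = 19.
CS = ½(85 − 55)(180) = 2700; PS = ½(55 − 19)(180) = 3240.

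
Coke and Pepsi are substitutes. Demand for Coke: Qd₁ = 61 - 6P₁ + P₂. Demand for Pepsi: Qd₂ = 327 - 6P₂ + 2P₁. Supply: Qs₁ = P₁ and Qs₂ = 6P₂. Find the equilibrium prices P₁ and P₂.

Market 1: 61 - 6P₁ + P₂ = P₁ → 7P₁ - P₂ = 61.
Market 2: 12P₂ - 2P₁ = 327.
Eliminating P₂: 12×(1) + 1×(2) gives 82P₁ = 1059, so P₁ = 1059/82.
Back-substitute into (2): P₂ = (327 + 2×1059/82) / 12 = 2411/82.

P₁ = 1059/82, P₂ = 2411/82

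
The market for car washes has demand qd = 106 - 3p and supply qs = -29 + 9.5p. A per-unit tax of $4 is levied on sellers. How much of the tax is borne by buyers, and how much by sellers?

Buyers bear $3.04, sellers bear $0.96

Pre-tax equilibrium: p* = 10.8, q* = 73.6.
Tax on sellers shifts supply to qs = -29 + 9.5(p − 4) = -67 + 9.5p.
106 - 3p = -67 + 9.5p gives buyer price pb = 13.84; sellers receive ps = 13.84 − 4 = 9.84.
New quantity: q = 106 − 3(13.84) = 64.48.
Buyer burden = 13.84 − 10.8 = 3.04; seller burden = 10.8 − 9.84 = 0.96.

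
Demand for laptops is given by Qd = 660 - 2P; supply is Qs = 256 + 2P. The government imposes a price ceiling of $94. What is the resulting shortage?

Equilibrium price would be P* = 101, so the ceiling at 94 binds.
At P = 94: Qd = 660 − 2(94) = 472, Qs = 256 + 2(94) = 444.
Shortage = 472 − 444 = 28.

Shortage = 28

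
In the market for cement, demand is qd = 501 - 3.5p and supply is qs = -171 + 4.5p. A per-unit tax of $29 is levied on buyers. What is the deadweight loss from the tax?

Deadweight loss = 827.859375

Pre-tax equilibrium: p* = 84, q* = 207.
Tax on buyers shifts demand to qd = 501 − 3.5(p + 29) = 399.5 - 3.5p.
399.5 - 3.5p = -171 + 4.5p gives seller price ps = 71.3125; buyers pay pb = 71.3125 + 29 = 100.3125.
New quantity: q = 501 − 3.5(100.3125) = 149.90625.
DWL = ½ × 29 × (207 − 149.90625) = 827.859375.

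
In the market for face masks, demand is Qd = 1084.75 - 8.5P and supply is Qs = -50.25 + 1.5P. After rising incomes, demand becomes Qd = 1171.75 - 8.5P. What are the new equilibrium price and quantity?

Original equilibrium: P* = 113.5, Q* = 120.
New equilibrium: 1171.75 - 8.5P = -50.25 + 1.5P, so 1222 = 10P and P' = 122.2; Q' = 1171.75 − 8.5(122.2) = 133.05.

P' = 122.2, Q' = 133.05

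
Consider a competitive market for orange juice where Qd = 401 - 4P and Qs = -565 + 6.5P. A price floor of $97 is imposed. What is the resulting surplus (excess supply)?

Equilibrium price would be P* = 92, so the floor at 97 binds.
At P = 97: Qd = 13, Qs = 65.5.
Surplus = 65.5 − 13 = 52.5.

Surplus = 52.5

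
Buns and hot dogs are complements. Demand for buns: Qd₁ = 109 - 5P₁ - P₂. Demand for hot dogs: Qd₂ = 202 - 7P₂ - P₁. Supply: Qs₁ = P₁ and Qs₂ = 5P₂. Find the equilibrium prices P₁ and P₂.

Market 1: 109 - 5P₁ - P₂ = P₁ → 6P₁ + P₂ = 109.
Market 2: 12P₂ + P₁ = 202.
Eliminating P₂: 12×(1) − 1×(2) gives 71P₁ = 1106, so P₁ = 1106/71.
Back-substitute into (2): P₂ = (202 − 1×1106/71) / 12 = 1103/71.

P₁ = 1106/71, P₂ = 1103/71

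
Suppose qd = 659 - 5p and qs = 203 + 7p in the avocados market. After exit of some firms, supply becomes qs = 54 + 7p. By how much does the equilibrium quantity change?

Δq = -745/12

Original equilibrium: p* = 38, q* = 469.
New equilibrium: 659 - 5p = 54 + 7p, so 605 = 12p and p' = 605/12; q' = 659 − 5(605/12) = 4883/12.
Change in quantity: 4883/12 − 469 = -745/12.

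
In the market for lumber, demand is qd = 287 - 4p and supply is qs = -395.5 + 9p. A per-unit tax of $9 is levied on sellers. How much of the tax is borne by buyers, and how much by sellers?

Buyers bear 81/13, sellers bear 36/13

Pre-tax equilibrium: p* = 52.5, q* = 77.
Tax on sellers shifts supply to qs = -395.5 + 9(p − 9) = -476.5 + 9p.
287 - 4p = -476.5 + 9p gives buyer price pb = 1527/26; sellers receive ps = 1527/26 − 9 = 1293/26.
New quantity: q = 287 − 4(1527/26) = 677/13.
Buyer burden = 1527/26 − 52.5 = 81/13; seller burden = 52.5 − 1293/26 = 36/13.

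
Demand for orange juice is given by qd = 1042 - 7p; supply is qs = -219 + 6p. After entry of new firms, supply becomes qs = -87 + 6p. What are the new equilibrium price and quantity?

p' = 1129/13, q' = 5643/13

Original equilibrium: p* = 97, q* = 363.
New equilibrium: 1042 - 7p = -87 + 6p, so 1129 = 13p and p' = 1129/13; q' = 1042 − 7(1129/13) = 5643/13.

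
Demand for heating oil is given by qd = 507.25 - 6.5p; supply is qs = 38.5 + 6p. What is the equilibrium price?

p* = 37.5

Set qd = qs: 507.25 - 6.5p = 38.5 + 6p.
468.75 = 12.5p, so p* = 37.5.
q* = 507.25 − 6.5(37.5) = 263.5.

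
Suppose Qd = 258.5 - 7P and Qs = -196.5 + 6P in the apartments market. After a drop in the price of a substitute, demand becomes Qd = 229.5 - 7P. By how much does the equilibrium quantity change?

ΔQ = -174/13

Original equilibrium: P* = 35, Q* = 13.5.
New equilibrium: 229.5 - 7P = -196.5 + 6P, so 426 = 13P and P' = 426/13; Q' = 229.5 − 7(426/13) = 3/26.
Change in quantity: 3/26 − 13.5 = -174/13.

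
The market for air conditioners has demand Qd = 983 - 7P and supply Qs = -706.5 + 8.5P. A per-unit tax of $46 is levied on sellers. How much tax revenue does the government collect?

Tax revenue = 61916/31

Pre-tax equilibrium: P* = 109, Q* = 220.
Tax on sellers shifts supply to Qs = -706.5 + 8.5(P − 46) = -1097.5 + 8.5P.
983 - 7P = -1097.5 + 8.5P gives buyer price Pb = 4161/31; sellers receive Ps = 4161/31 − 46 = 2735/31.
New quantity: Q = 983 − 7(4161/31) = 1346/31.
Revenue = 46 × 1346/31 = 61916/31.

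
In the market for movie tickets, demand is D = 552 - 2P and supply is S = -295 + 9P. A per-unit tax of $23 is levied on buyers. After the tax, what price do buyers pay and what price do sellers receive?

Buyers pay 1054/11, sellers receive 801/11

Pre-tax equilibrium: P* = 77, Q* = 398.
Tax on buyers shifts demand to D = 552 − 2(P + 23) = 506 - 2P.
506 - 2P = -295 + 9P gives seller price Ps = 801/11; buyers pay Pb = 801/11 + 23 = 1054/11.
New quantity: Q = 552 − 2(1054/11) = 3964/11.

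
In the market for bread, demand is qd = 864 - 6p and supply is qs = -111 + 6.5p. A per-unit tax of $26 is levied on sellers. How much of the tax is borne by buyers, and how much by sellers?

Pre-tax equilibrium: p* = 78, q* = 396.
Tax on sellers shifts supply to qs = -111 + 6.5(p − 26) = -280 + 6.5p.
864 - 6p = -280 + 6.5p gives buyer price pb = 91.52; sellers receive ps = 91.52 − 26 = 65.52.
New quantity: q = 864 − 6(91.52) = 314.88.
Buyer burden = 91.52 − 78 = 13.52; seller burden = 78 − 65.52 = 12.48.

Buyers bear $13.52, sellers bear $12.48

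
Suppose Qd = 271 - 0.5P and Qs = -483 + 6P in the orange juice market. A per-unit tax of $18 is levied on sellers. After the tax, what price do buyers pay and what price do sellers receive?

Pre-tax equilibrium: P* = 116, Q* = 213.
Tax on sellers shifts supply to Qs = -483 + 6(P − 18) = -591 + 6P.
271 - 0.5P = -591 + 6P gives buyer price Pb = 1724/13; sellers receive Ps = 1724/13 − 18 = 1490/13.
New quantity: Q = 271 − 0.5(1724/13) = 2661/13.

Buyers pay 1724/13, sellers receive 1490/13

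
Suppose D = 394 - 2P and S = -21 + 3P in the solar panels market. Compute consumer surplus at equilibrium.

Equilibrium: 394 - 2P = -21 + 3P gives P* = 83, Q* = 228.
Demand choke price (D = 0): P = 197.
CS = ½(197 − 83)(228) = 12996.

Consumer surplus = 12996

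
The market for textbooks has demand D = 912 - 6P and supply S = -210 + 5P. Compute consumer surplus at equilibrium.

Equilibrium: 912 - 6P = -210 + 5P gives P* = 102, Q* = 300.
Demand choke price (D = 0): P = 152.
CS = ½(152 − 102)(300) = 7500.

Consumer surplus = 7500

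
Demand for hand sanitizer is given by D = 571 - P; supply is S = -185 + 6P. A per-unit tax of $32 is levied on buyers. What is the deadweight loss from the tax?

Deadweight loss = 3072/7

Pre-tax equilibrium: P* = 108, Q* = 463.
Tax on buyers shifts demand to D = 571 − 1(P + 32) = 539 - P.
539 - P = -185 + 6P gives seller price Ps = 724/7; buyers pay Pb = 724/7 + 32 = 948/7.
New quantity: Q = 571 − 1(948/7) = 3049/7.
DWL = ½ × 32 × (463 − 3049/7) = 3072/7.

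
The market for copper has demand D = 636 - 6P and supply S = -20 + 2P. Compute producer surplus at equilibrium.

Equilibrium: 636 - 6P = -20 + 2P gives P* = 82, Q* = 144.
Supply starts at P = 10 (where S = 0).
PS = ½(82 − 10)(144) = 5184.

Producer surplus = 5184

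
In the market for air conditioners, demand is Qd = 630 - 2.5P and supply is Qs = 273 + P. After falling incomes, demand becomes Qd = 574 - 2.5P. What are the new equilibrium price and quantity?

P' = 86, Q' = 359

Original equilibrium: P* = 102, Q* = 375.
New equilibrium: 574 - 2.5P = 273 + P, so 301 = 3.5P and P' = 86; Q' = 574 − 2.5(86) = 359.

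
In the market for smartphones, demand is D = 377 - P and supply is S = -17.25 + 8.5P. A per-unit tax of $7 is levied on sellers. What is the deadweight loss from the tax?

Pre-tax equilibrium: P* = 41.5, Q* = 335.5.
Tax on sellers shifts supply to S = -17.25 + 8.5(P − 7) = -76.75 + 8.5P.
377 - P = -76.75 + 8.5P gives buyer price Pb = 1815/38; sellers receive Ps = 1815/38 − 7 = 1549/38.
New quantity: Q = 377 − 1(1815/38) = 12511/38.
DWL = ½ × 7 × (335.5 − 12511/38) = 833/38.

Deadweight loss = 833/38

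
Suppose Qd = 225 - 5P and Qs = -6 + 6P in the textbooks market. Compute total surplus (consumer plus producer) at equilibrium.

Equilibrium: 225 - 5P = -6 + 6P gives P* = 21, Q* = 120.
Demand choke price: P = 45; supply starts at P = 1.
CS = ½(45 − 21)(120) = 1440; PS = ½(21 − 1)(120) = 1200.

Total surplus = 2640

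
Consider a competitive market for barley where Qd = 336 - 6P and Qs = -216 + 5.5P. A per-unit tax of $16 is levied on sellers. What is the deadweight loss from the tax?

Deadweight loss = 8448/23

Pre-tax equilibrium: P* = 48, Q* = 48.
Tax on sellers shifts supply to Qs = -216 + 5.5(P − 16) = -304 + 5.5P.
336 - 6P = -304 + 5.5P gives buyer price Pb = 1280/23; sellers receive Ps = 1280/23 − 16 = 912/23.
New quantity: Q = 336 − 6(1280/23) = 48/23.
DWL = ½ × 16 × (48 − 48/23) = 8448/23.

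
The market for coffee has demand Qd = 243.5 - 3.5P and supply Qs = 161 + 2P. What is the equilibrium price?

Set Qd = Qs: 243.5 - 3.5P = 161 + 2P.
82.5 = 5.5P, so P* = 15.
Q* = 243.5 − 3.5(15) = 191.

P* = 15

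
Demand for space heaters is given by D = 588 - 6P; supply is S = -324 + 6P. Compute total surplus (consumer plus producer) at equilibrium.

Equilibrium: 588 - 6P = -324 + 6P gives P* = 76, Q* = 132.
Demand choke price: P = 98; supply starts at P = 54.
CS = ½(98 − 76)(132) = 1452; PS = ½(76 − 54)(132) = 1452.

Total surplus = 2904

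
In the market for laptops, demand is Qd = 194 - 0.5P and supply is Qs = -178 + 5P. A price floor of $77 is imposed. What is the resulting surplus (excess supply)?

Surplus = 51.5

Equilibrium price would be P* = 744/11, so the floor at 77 binds.
At P = 77: Qd = 155.5, Qs = 207.
Surplus = 207 − 155.5 = 51.5.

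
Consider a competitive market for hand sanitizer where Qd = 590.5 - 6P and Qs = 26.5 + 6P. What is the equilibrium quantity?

Set Qd = Qs: 590.5 - 6P = 26.5 + 6P.
564 = 12P, so P* = 47.
Q* = 590.5 − 6(47) = 308.5.

Q* = 308.5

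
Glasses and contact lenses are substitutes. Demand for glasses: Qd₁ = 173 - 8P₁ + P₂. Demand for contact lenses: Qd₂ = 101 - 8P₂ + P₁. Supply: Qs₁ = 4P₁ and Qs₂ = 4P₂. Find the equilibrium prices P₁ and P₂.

P₁ = 2177/143, P₂ = 1385/143

Market 1: 173 - 8P₁ + P₂ = 4P₁ → 12P₁ - P₂ = 173.
Market 2: 12P₂ - P₁ = 101.
Eliminating P₂: 12×(1) + 1×(2) gives 143P₁ = 2177, so P₁ = 2177/143.
Back-substitute into (2): P₂ = (101 + 1×2177/143) / 12 = 1385/143.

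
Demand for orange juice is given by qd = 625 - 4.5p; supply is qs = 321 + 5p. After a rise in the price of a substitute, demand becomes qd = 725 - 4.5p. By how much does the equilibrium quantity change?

Δq = 1000/19

Original equilibrium: p* = 32, q* = 481.
New equilibrium: 725 - 4.5p = 321 + 5p, so 404 = 9.5p and p' = 808/19; q' = 725 − 4.5(808/19) = 10139/19.
Change in quantity: 10139/19 − 481 = 1000/19.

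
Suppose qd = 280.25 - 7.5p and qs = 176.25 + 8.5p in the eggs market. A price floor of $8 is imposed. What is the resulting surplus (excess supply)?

Equilibrium price would be p* = 6.5, so the floor at 8 binds.
At p = 8: qd = 220.25, qs = 244.25.
Surplus = 244.25 − 220.25 = 24.

Surplus = 24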